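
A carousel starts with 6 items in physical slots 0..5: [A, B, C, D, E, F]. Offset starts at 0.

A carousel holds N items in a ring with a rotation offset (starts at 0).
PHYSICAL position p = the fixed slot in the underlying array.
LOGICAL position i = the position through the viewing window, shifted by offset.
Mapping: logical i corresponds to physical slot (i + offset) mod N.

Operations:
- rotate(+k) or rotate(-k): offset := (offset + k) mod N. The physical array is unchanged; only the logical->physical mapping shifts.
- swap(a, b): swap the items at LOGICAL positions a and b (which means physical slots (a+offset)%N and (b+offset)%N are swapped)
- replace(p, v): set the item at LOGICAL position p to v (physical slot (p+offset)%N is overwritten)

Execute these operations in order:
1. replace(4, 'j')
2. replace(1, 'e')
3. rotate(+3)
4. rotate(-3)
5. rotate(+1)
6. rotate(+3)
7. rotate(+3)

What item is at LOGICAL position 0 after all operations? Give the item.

Answer: e

Derivation:
After op 1 (replace(4, 'j')): offset=0, physical=[A,B,C,D,j,F], logical=[A,B,C,D,j,F]
After op 2 (replace(1, 'e')): offset=0, physical=[A,e,C,D,j,F], logical=[A,e,C,D,j,F]
After op 3 (rotate(+3)): offset=3, physical=[A,e,C,D,j,F], logical=[D,j,F,A,e,C]
After op 4 (rotate(-3)): offset=0, physical=[A,e,C,D,j,F], logical=[A,e,C,D,j,F]
After op 5 (rotate(+1)): offset=1, physical=[A,e,C,D,j,F], logical=[e,C,D,j,F,A]
After op 6 (rotate(+3)): offset=4, physical=[A,e,C,D,j,F], logical=[j,F,A,e,C,D]
After op 7 (rotate(+3)): offset=1, physical=[A,e,C,D,j,F], logical=[e,C,D,j,F,A]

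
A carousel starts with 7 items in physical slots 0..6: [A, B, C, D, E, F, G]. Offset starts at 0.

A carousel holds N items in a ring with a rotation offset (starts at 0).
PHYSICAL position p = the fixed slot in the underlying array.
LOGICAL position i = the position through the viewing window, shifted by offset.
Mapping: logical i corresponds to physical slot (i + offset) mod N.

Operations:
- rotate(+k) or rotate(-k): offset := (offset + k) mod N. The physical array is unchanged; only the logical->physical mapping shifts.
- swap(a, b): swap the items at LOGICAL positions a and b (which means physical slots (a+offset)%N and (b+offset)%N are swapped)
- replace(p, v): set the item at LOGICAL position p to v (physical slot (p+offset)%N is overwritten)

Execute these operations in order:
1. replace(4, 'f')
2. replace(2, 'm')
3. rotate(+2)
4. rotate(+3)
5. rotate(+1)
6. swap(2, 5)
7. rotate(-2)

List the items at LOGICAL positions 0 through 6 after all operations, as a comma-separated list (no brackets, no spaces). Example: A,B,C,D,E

Answer: B,F,G,A,f,m,D

Derivation:
After op 1 (replace(4, 'f')): offset=0, physical=[A,B,C,D,f,F,G], logical=[A,B,C,D,f,F,G]
After op 2 (replace(2, 'm')): offset=0, physical=[A,B,m,D,f,F,G], logical=[A,B,m,D,f,F,G]
After op 3 (rotate(+2)): offset=2, physical=[A,B,m,D,f,F,G], logical=[m,D,f,F,G,A,B]
After op 4 (rotate(+3)): offset=5, physical=[A,B,m,D,f,F,G], logical=[F,G,A,B,m,D,f]
After op 5 (rotate(+1)): offset=6, physical=[A,B,m,D,f,F,G], logical=[G,A,B,m,D,f,F]
After op 6 (swap(2, 5)): offset=6, physical=[A,f,m,D,B,F,G], logical=[G,A,f,m,D,B,F]
After op 7 (rotate(-2)): offset=4, physical=[A,f,m,D,B,F,G], logical=[B,F,G,A,f,m,D]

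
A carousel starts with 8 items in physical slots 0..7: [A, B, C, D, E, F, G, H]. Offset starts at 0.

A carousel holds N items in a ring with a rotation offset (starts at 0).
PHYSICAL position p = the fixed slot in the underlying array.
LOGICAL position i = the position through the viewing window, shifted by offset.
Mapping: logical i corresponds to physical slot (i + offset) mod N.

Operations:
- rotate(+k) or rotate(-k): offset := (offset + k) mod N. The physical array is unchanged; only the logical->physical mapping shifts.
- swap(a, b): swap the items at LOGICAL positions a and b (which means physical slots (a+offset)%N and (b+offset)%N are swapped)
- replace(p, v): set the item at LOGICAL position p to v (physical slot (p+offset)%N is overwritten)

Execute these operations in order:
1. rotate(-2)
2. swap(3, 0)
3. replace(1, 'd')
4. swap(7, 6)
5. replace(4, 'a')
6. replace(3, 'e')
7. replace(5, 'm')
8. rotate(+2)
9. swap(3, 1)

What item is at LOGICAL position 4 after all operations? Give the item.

After op 1 (rotate(-2)): offset=6, physical=[A,B,C,D,E,F,G,H], logical=[G,H,A,B,C,D,E,F]
After op 2 (swap(3, 0)): offset=6, physical=[A,G,C,D,E,F,B,H], logical=[B,H,A,G,C,D,E,F]
After op 3 (replace(1, 'd')): offset=6, physical=[A,G,C,D,E,F,B,d], logical=[B,d,A,G,C,D,E,F]
After op 4 (swap(7, 6)): offset=6, physical=[A,G,C,D,F,E,B,d], logical=[B,d,A,G,C,D,F,E]
After op 5 (replace(4, 'a')): offset=6, physical=[A,G,a,D,F,E,B,d], logical=[B,d,A,G,a,D,F,E]
After op 6 (replace(3, 'e')): offset=6, physical=[A,e,a,D,F,E,B,d], logical=[B,d,A,e,a,D,F,E]
After op 7 (replace(5, 'm')): offset=6, physical=[A,e,a,m,F,E,B,d], logical=[B,d,A,e,a,m,F,E]
After op 8 (rotate(+2)): offset=0, physical=[A,e,a,m,F,E,B,d], logical=[A,e,a,m,F,E,B,d]
After op 9 (swap(3, 1)): offset=0, physical=[A,m,a,e,F,E,B,d], logical=[A,m,a,e,F,E,B,d]

Answer: F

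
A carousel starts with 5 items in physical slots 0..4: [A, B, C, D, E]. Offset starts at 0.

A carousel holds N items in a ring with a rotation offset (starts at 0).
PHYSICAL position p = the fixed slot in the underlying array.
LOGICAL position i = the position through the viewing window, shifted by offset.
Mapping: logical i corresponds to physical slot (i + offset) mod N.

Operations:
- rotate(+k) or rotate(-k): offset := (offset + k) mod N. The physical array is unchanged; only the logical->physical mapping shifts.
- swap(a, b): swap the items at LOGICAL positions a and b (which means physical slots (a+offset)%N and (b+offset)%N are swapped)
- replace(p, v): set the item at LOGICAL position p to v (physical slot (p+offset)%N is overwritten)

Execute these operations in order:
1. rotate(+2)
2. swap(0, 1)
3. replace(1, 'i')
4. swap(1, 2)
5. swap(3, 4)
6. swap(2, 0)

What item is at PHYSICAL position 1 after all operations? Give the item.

After op 1 (rotate(+2)): offset=2, physical=[A,B,C,D,E], logical=[C,D,E,A,B]
After op 2 (swap(0, 1)): offset=2, physical=[A,B,D,C,E], logical=[D,C,E,A,B]
After op 3 (replace(1, 'i')): offset=2, physical=[A,B,D,i,E], logical=[D,i,E,A,B]
After op 4 (swap(1, 2)): offset=2, physical=[A,B,D,E,i], logical=[D,E,i,A,B]
After op 5 (swap(3, 4)): offset=2, physical=[B,A,D,E,i], logical=[D,E,i,B,A]
After op 6 (swap(2, 0)): offset=2, physical=[B,A,i,E,D], logical=[i,E,D,B,A]

Answer: A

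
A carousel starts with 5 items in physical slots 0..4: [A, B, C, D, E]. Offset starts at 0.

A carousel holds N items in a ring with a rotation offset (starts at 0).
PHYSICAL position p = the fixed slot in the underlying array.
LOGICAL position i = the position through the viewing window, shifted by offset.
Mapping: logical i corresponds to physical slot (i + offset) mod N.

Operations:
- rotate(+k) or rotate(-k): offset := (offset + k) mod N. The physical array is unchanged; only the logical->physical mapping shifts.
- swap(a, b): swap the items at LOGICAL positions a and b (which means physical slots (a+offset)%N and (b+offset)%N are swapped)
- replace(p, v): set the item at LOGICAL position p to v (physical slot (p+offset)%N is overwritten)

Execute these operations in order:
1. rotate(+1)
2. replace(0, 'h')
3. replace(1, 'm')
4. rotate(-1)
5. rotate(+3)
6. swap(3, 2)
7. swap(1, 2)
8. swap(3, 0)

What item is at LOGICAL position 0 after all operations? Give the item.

After op 1 (rotate(+1)): offset=1, physical=[A,B,C,D,E], logical=[B,C,D,E,A]
After op 2 (replace(0, 'h')): offset=1, physical=[A,h,C,D,E], logical=[h,C,D,E,A]
After op 3 (replace(1, 'm')): offset=1, physical=[A,h,m,D,E], logical=[h,m,D,E,A]
After op 4 (rotate(-1)): offset=0, physical=[A,h,m,D,E], logical=[A,h,m,D,E]
After op 5 (rotate(+3)): offset=3, physical=[A,h,m,D,E], logical=[D,E,A,h,m]
After op 6 (swap(3, 2)): offset=3, physical=[h,A,m,D,E], logical=[D,E,h,A,m]
After op 7 (swap(1, 2)): offset=3, physical=[E,A,m,D,h], logical=[D,h,E,A,m]
After op 8 (swap(3, 0)): offset=3, physical=[E,D,m,A,h], logical=[A,h,E,D,m]

Answer: A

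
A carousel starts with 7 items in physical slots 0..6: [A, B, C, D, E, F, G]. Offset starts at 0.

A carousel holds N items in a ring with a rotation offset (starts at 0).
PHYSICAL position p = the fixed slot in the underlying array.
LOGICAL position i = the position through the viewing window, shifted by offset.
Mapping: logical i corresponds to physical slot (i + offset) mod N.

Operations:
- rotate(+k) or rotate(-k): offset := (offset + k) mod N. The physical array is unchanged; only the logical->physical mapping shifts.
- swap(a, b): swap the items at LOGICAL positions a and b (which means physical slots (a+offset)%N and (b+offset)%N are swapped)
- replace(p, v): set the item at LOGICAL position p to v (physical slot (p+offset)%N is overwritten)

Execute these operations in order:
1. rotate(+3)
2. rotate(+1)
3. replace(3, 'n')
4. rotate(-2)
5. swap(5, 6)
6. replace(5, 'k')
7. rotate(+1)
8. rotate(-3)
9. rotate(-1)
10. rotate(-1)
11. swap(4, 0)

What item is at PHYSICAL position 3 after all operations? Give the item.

Answer: D

Derivation:
After op 1 (rotate(+3)): offset=3, physical=[A,B,C,D,E,F,G], logical=[D,E,F,G,A,B,C]
After op 2 (rotate(+1)): offset=4, physical=[A,B,C,D,E,F,G], logical=[E,F,G,A,B,C,D]
After op 3 (replace(3, 'n')): offset=4, physical=[n,B,C,D,E,F,G], logical=[E,F,G,n,B,C,D]
After op 4 (rotate(-2)): offset=2, physical=[n,B,C,D,E,F,G], logical=[C,D,E,F,G,n,B]
After op 5 (swap(5, 6)): offset=2, physical=[B,n,C,D,E,F,G], logical=[C,D,E,F,G,B,n]
After op 6 (replace(5, 'k')): offset=2, physical=[k,n,C,D,E,F,G], logical=[C,D,E,F,G,k,n]
After op 7 (rotate(+1)): offset=3, physical=[k,n,C,D,E,F,G], logical=[D,E,F,G,k,n,C]
After op 8 (rotate(-3)): offset=0, physical=[k,n,C,D,E,F,G], logical=[k,n,C,D,E,F,G]
After op 9 (rotate(-1)): offset=6, physical=[k,n,C,D,E,F,G], logical=[G,k,n,C,D,E,F]
After op 10 (rotate(-1)): offset=5, physical=[k,n,C,D,E,F,G], logical=[F,G,k,n,C,D,E]
After op 11 (swap(4, 0)): offset=5, physical=[k,n,F,D,E,C,G], logical=[C,G,k,n,F,D,E]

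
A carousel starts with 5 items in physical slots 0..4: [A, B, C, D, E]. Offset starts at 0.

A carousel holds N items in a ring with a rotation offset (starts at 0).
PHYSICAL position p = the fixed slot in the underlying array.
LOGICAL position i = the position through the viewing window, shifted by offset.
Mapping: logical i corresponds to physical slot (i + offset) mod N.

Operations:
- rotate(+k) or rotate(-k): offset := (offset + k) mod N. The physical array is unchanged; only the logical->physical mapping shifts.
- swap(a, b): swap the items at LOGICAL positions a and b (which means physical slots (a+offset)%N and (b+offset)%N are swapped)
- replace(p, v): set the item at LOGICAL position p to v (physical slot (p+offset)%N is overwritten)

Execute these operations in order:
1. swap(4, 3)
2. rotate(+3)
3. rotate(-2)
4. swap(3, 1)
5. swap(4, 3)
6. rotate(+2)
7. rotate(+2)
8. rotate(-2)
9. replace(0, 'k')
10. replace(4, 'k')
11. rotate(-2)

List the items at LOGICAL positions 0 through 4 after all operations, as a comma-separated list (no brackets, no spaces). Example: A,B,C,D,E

After op 1 (swap(4, 3)): offset=0, physical=[A,B,C,E,D], logical=[A,B,C,E,D]
After op 2 (rotate(+3)): offset=3, physical=[A,B,C,E,D], logical=[E,D,A,B,C]
After op 3 (rotate(-2)): offset=1, physical=[A,B,C,E,D], logical=[B,C,E,D,A]
After op 4 (swap(3, 1)): offset=1, physical=[A,B,D,E,C], logical=[B,D,E,C,A]
After op 5 (swap(4, 3)): offset=1, physical=[C,B,D,E,A], logical=[B,D,E,A,C]
After op 6 (rotate(+2)): offset=3, physical=[C,B,D,E,A], logical=[E,A,C,B,D]
After op 7 (rotate(+2)): offset=0, physical=[C,B,D,E,A], logical=[C,B,D,E,A]
After op 8 (rotate(-2)): offset=3, physical=[C,B,D,E,A], logical=[E,A,C,B,D]
After op 9 (replace(0, 'k')): offset=3, physical=[C,B,D,k,A], logical=[k,A,C,B,D]
After op 10 (replace(4, 'k')): offset=3, physical=[C,B,k,k,A], logical=[k,A,C,B,k]
After op 11 (rotate(-2)): offset=1, physical=[C,B,k,k,A], logical=[B,k,k,A,C]

Answer: B,k,k,A,C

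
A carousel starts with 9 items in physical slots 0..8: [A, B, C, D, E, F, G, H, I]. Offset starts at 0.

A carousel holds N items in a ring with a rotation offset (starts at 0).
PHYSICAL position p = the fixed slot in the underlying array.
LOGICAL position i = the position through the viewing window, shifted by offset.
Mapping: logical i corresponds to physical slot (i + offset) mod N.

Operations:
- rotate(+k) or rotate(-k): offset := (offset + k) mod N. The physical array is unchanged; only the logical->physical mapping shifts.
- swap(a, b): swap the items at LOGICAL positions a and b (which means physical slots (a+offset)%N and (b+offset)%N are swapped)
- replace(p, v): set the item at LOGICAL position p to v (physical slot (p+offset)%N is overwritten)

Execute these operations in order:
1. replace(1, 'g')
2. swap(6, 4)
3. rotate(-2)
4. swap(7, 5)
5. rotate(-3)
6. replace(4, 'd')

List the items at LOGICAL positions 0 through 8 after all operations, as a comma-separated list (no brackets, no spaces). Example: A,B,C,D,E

Answer: G,D,E,H,d,A,g,C,F

Derivation:
After op 1 (replace(1, 'g')): offset=0, physical=[A,g,C,D,E,F,G,H,I], logical=[A,g,C,D,E,F,G,H,I]
After op 2 (swap(6, 4)): offset=0, physical=[A,g,C,D,G,F,E,H,I], logical=[A,g,C,D,G,F,E,H,I]
After op 3 (rotate(-2)): offset=7, physical=[A,g,C,D,G,F,E,H,I], logical=[H,I,A,g,C,D,G,F,E]
After op 4 (swap(7, 5)): offset=7, physical=[A,g,C,F,G,D,E,H,I], logical=[H,I,A,g,C,F,G,D,E]
After op 5 (rotate(-3)): offset=4, physical=[A,g,C,F,G,D,E,H,I], logical=[G,D,E,H,I,A,g,C,F]
After op 6 (replace(4, 'd')): offset=4, physical=[A,g,C,F,G,D,E,H,d], logical=[G,D,E,H,d,A,g,C,F]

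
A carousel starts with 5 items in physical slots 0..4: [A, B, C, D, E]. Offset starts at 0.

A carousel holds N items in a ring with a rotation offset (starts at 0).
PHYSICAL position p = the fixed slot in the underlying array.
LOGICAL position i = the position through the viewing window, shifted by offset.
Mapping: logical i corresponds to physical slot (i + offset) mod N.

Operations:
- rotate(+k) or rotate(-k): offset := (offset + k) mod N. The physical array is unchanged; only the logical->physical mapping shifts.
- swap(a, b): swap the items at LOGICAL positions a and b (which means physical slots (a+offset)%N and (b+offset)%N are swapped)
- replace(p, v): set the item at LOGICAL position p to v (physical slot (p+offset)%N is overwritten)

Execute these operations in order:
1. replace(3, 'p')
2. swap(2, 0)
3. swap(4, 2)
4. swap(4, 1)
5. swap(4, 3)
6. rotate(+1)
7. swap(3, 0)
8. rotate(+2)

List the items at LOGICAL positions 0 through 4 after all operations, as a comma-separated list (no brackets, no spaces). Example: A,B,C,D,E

Answer: B,A,C,p,E

Derivation:
After op 1 (replace(3, 'p')): offset=0, physical=[A,B,C,p,E], logical=[A,B,C,p,E]
After op 2 (swap(2, 0)): offset=0, physical=[C,B,A,p,E], logical=[C,B,A,p,E]
After op 3 (swap(4, 2)): offset=0, physical=[C,B,E,p,A], logical=[C,B,E,p,A]
After op 4 (swap(4, 1)): offset=0, physical=[C,A,E,p,B], logical=[C,A,E,p,B]
After op 5 (swap(4, 3)): offset=0, physical=[C,A,E,B,p], logical=[C,A,E,B,p]
After op 6 (rotate(+1)): offset=1, physical=[C,A,E,B,p], logical=[A,E,B,p,C]
After op 7 (swap(3, 0)): offset=1, physical=[C,p,E,B,A], logical=[p,E,B,A,C]
After op 8 (rotate(+2)): offset=3, physical=[C,p,E,B,A], logical=[B,A,C,p,E]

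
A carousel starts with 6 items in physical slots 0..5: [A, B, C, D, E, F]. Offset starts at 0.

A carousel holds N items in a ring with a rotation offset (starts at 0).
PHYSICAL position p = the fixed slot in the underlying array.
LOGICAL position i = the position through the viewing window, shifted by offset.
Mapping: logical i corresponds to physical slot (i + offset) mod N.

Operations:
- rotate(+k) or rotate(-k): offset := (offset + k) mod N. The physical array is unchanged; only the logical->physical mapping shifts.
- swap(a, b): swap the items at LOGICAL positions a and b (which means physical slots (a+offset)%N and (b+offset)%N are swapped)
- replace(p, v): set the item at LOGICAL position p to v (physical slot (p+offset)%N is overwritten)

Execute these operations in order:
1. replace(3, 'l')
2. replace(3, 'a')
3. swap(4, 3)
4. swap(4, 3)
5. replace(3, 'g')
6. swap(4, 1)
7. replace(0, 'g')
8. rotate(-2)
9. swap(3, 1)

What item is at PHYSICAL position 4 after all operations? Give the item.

After op 1 (replace(3, 'l')): offset=0, physical=[A,B,C,l,E,F], logical=[A,B,C,l,E,F]
After op 2 (replace(3, 'a')): offset=0, physical=[A,B,C,a,E,F], logical=[A,B,C,a,E,F]
After op 3 (swap(4, 3)): offset=0, physical=[A,B,C,E,a,F], logical=[A,B,C,E,a,F]
After op 4 (swap(4, 3)): offset=0, physical=[A,B,C,a,E,F], logical=[A,B,C,a,E,F]
After op 5 (replace(3, 'g')): offset=0, physical=[A,B,C,g,E,F], logical=[A,B,C,g,E,F]
After op 6 (swap(4, 1)): offset=0, physical=[A,E,C,g,B,F], logical=[A,E,C,g,B,F]
After op 7 (replace(0, 'g')): offset=0, physical=[g,E,C,g,B,F], logical=[g,E,C,g,B,F]
After op 8 (rotate(-2)): offset=4, physical=[g,E,C,g,B,F], logical=[B,F,g,E,C,g]
After op 9 (swap(3, 1)): offset=4, physical=[g,F,C,g,B,E], logical=[B,E,g,F,C,g]

Answer: B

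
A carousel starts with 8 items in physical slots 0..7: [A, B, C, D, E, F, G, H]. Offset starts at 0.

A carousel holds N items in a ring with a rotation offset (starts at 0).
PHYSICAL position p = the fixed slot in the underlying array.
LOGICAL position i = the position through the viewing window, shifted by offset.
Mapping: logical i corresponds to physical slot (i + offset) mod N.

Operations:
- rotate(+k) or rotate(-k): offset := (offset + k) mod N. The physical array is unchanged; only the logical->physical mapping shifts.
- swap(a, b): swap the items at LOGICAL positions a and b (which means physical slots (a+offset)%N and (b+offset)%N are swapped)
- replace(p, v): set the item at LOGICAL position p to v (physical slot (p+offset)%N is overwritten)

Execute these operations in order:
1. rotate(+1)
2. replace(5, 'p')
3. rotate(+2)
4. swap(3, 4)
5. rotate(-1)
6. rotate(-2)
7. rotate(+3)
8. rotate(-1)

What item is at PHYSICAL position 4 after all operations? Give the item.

Answer: E

Derivation:
After op 1 (rotate(+1)): offset=1, physical=[A,B,C,D,E,F,G,H], logical=[B,C,D,E,F,G,H,A]
After op 2 (replace(5, 'p')): offset=1, physical=[A,B,C,D,E,F,p,H], logical=[B,C,D,E,F,p,H,A]
After op 3 (rotate(+2)): offset=3, physical=[A,B,C,D,E,F,p,H], logical=[D,E,F,p,H,A,B,C]
After op 4 (swap(3, 4)): offset=3, physical=[A,B,C,D,E,F,H,p], logical=[D,E,F,H,p,A,B,C]
After op 5 (rotate(-1)): offset=2, physical=[A,B,C,D,E,F,H,p], logical=[C,D,E,F,H,p,A,B]
After op 6 (rotate(-2)): offset=0, physical=[A,B,C,D,E,F,H,p], logical=[A,B,C,D,E,F,H,p]
After op 7 (rotate(+3)): offset=3, physical=[A,B,C,D,E,F,H,p], logical=[D,E,F,H,p,A,B,C]
After op 8 (rotate(-1)): offset=2, physical=[A,B,C,D,E,F,H,p], logical=[C,D,E,F,H,p,A,B]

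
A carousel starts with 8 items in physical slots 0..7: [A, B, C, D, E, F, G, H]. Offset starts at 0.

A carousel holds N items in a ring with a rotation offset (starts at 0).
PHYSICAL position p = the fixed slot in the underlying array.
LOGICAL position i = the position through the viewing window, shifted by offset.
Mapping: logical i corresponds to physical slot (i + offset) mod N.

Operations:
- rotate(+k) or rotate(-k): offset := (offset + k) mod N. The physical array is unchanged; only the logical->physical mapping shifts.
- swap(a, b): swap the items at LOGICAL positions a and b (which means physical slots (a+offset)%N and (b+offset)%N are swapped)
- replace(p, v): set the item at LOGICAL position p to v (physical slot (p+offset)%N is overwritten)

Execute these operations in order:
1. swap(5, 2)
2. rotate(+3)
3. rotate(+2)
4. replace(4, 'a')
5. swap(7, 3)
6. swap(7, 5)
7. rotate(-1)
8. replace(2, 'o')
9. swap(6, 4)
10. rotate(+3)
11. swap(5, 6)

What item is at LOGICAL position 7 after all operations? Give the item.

After op 1 (swap(5, 2)): offset=0, physical=[A,B,F,D,E,C,G,H], logical=[A,B,F,D,E,C,G,H]
After op 2 (rotate(+3)): offset=3, physical=[A,B,F,D,E,C,G,H], logical=[D,E,C,G,H,A,B,F]
After op 3 (rotate(+2)): offset=5, physical=[A,B,F,D,E,C,G,H], logical=[C,G,H,A,B,F,D,E]
After op 4 (replace(4, 'a')): offset=5, physical=[A,a,F,D,E,C,G,H], logical=[C,G,H,A,a,F,D,E]
After op 5 (swap(7, 3)): offset=5, physical=[E,a,F,D,A,C,G,H], logical=[C,G,H,E,a,F,D,A]
After op 6 (swap(7, 5)): offset=5, physical=[E,a,A,D,F,C,G,H], logical=[C,G,H,E,a,A,D,F]
After op 7 (rotate(-1)): offset=4, physical=[E,a,A,D,F,C,G,H], logical=[F,C,G,H,E,a,A,D]
After op 8 (replace(2, 'o')): offset=4, physical=[E,a,A,D,F,C,o,H], logical=[F,C,o,H,E,a,A,D]
After op 9 (swap(6, 4)): offset=4, physical=[A,a,E,D,F,C,o,H], logical=[F,C,o,H,A,a,E,D]
After op 10 (rotate(+3)): offset=7, physical=[A,a,E,D,F,C,o,H], logical=[H,A,a,E,D,F,C,o]
After op 11 (swap(5, 6)): offset=7, physical=[A,a,E,D,C,F,o,H], logical=[H,A,a,E,D,C,F,o]

Answer: o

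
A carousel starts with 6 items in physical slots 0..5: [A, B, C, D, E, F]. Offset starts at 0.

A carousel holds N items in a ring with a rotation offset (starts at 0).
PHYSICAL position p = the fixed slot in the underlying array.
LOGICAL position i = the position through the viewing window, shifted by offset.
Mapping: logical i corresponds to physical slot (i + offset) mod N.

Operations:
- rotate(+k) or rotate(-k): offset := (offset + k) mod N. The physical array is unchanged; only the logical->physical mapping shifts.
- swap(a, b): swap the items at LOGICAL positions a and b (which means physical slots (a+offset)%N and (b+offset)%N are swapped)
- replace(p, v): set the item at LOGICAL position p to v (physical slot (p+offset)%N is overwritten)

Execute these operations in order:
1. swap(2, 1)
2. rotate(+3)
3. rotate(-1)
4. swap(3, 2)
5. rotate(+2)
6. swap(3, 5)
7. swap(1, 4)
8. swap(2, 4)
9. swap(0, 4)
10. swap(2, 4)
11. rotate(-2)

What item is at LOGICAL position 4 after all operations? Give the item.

After op 1 (swap(2, 1)): offset=0, physical=[A,C,B,D,E,F], logical=[A,C,B,D,E,F]
After op 2 (rotate(+3)): offset=3, physical=[A,C,B,D,E,F], logical=[D,E,F,A,C,B]
After op 3 (rotate(-1)): offset=2, physical=[A,C,B,D,E,F], logical=[B,D,E,F,A,C]
After op 4 (swap(3, 2)): offset=2, physical=[A,C,B,D,F,E], logical=[B,D,F,E,A,C]
After op 5 (rotate(+2)): offset=4, physical=[A,C,B,D,F,E], logical=[F,E,A,C,B,D]
After op 6 (swap(3, 5)): offset=4, physical=[A,D,B,C,F,E], logical=[F,E,A,D,B,C]
After op 7 (swap(1, 4)): offset=4, physical=[A,D,E,C,F,B], logical=[F,B,A,D,E,C]
After op 8 (swap(2, 4)): offset=4, physical=[E,D,A,C,F,B], logical=[F,B,E,D,A,C]
After op 9 (swap(0, 4)): offset=4, physical=[E,D,F,C,A,B], logical=[A,B,E,D,F,C]
After op 10 (swap(2, 4)): offset=4, physical=[F,D,E,C,A,B], logical=[A,B,F,D,E,C]
After op 11 (rotate(-2)): offset=2, physical=[F,D,E,C,A,B], logical=[E,C,A,B,F,D]

Answer: F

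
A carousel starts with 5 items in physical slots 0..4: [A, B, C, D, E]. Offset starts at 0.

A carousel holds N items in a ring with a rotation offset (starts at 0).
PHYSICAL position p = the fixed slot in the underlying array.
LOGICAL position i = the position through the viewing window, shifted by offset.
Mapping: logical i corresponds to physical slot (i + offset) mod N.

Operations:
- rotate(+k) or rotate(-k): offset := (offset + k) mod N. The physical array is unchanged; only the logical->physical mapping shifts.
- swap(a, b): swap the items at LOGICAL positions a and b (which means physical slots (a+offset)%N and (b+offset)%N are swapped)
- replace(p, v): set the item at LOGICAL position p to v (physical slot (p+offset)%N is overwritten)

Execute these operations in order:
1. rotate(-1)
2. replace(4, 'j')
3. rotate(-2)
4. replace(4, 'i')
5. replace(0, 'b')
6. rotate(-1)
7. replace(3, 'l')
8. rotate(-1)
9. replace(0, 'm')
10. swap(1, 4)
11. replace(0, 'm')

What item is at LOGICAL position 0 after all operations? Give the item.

Answer: m

Derivation:
After op 1 (rotate(-1)): offset=4, physical=[A,B,C,D,E], logical=[E,A,B,C,D]
After op 2 (replace(4, 'j')): offset=4, physical=[A,B,C,j,E], logical=[E,A,B,C,j]
After op 3 (rotate(-2)): offset=2, physical=[A,B,C,j,E], logical=[C,j,E,A,B]
After op 4 (replace(4, 'i')): offset=2, physical=[A,i,C,j,E], logical=[C,j,E,A,i]
After op 5 (replace(0, 'b')): offset=2, physical=[A,i,b,j,E], logical=[b,j,E,A,i]
After op 6 (rotate(-1)): offset=1, physical=[A,i,b,j,E], logical=[i,b,j,E,A]
After op 7 (replace(3, 'l')): offset=1, physical=[A,i,b,j,l], logical=[i,b,j,l,A]
After op 8 (rotate(-1)): offset=0, physical=[A,i,b,j,l], logical=[A,i,b,j,l]
After op 9 (replace(0, 'm')): offset=0, physical=[m,i,b,j,l], logical=[m,i,b,j,l]
After op 10 (swap(1, 4)): offset=0, physical=[m,l,b,j,i], logical=[m,l,b,j,i]
After op 11 (replace(0, 'm')): offset=0, physical=[m,l,b,j,i], logical=[m,l,b,j,i]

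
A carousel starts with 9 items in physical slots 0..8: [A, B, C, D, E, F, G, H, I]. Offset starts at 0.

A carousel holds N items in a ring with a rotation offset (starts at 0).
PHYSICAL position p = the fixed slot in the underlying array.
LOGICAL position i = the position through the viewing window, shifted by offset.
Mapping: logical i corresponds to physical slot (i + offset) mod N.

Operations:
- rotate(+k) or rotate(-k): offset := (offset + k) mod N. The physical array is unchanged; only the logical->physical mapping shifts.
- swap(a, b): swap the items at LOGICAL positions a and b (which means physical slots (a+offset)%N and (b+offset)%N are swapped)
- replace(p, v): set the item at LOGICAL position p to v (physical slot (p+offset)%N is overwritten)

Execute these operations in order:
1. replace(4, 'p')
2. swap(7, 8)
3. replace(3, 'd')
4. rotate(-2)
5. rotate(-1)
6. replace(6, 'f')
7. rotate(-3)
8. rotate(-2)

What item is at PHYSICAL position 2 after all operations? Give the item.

After op 1 (replace(4, 'p')): offset=0, physical=[A,B,C,D,p,F,G,H,I], logical=[A,B,C,D,p,F,G,H,I]
After op 2 (swap(7, 8)): offset=0, physical=[A,B,C,D,p,F,G,I,H], logical=[A,B,C,D,p,F,G,I,H]
After op 3 (replace(3, 'd')): offset=0, physical=[A,B,C,d,p,F,G,I,H], logical=[A,B,C,d,p,F,G,I,H]
After op 4 (rotate(-2)): offset=7, physical=[A,B,C,d,p,F,G,I,H], logical=[I,H,A,B,C,d,p,F,G]
After op 5 (rotate(-1)): offset=6, physical=[A,B,C,d,p,F,G,I,H], logical=[G,I,H,A,B,C,d,p,F]
After op 6 (replace(6, 'f')): offset=6, physical=[A,B,C,f,p,F,G,I,H], logical=[G,I,H,A,B,C,f,p,F]
After op 7 (rotate(-3)): offset=3, physical=[A,B,C,f,p,F,G,I,H], logical=[f,p,F,G,I,H,A,B,C]
After op 8 (rotate(-2)): offset=1, physical=[A,B,C,f,p,F,G,I,H], logical=[B,C,f,p,F,G,I,H,A]

Answer: C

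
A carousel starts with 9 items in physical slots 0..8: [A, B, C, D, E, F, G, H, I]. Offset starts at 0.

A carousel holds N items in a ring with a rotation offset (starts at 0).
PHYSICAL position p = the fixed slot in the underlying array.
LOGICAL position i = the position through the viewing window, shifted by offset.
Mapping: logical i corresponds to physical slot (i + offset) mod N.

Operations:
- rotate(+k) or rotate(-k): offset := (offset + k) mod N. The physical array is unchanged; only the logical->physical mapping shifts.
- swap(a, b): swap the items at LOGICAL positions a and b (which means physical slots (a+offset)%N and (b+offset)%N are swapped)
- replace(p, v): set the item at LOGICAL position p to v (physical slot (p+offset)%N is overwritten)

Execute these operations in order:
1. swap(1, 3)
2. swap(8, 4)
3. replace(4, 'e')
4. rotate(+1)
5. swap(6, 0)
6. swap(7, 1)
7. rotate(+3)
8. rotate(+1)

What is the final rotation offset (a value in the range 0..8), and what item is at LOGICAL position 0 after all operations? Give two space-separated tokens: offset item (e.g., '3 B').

After op 1 (swap(1, 3)): offset=0, physical=[A,D,C,B,E,F,G,H,I], logical=[A,D,C,B,E,F,G,H,I]
After op 2 (swap(8, 4)): offset=0, physical=[A,D,C,B,I,F,G,H,E], logical=[A,D,C,B,I,F,G,H,E]
After op 3 (replace(4, 'e')): offset=0, physical=[A,D,C,B,e,F,G,H,E], logical=[A,D,C,B,e,F,G,H,E]
After op 4 (rotate(+1)): offset=1, physical=[A,D,C,B,e,F,G,H,E], logical=[D,C,B,e,F,G,H,E,A]
After op 5 (swap(6, 0)): offset=1, physical=[A,H,C,B,e,F,G,D,E], logical=[H,C,B,e,F,G,D,E,A]
After op 6 (swap(7, 1)): offset=1, physical=[A,H,E,B,e,F,G,D,C], logical=[H,E,B,e,F,G,D,C,A]
After op 7 (rotate(+3)): offset=4, physical=[A,H,E,B,e,F,G,D,C], logical=[e,F,G,D,C,A,H,E,B]
After op 8 (rotate(+1)): offset=5, physical=[A,H,E,B,e,F,G,D,C], logical=[F,G,D,C,A,H,E,B,e]

Answer: 5 F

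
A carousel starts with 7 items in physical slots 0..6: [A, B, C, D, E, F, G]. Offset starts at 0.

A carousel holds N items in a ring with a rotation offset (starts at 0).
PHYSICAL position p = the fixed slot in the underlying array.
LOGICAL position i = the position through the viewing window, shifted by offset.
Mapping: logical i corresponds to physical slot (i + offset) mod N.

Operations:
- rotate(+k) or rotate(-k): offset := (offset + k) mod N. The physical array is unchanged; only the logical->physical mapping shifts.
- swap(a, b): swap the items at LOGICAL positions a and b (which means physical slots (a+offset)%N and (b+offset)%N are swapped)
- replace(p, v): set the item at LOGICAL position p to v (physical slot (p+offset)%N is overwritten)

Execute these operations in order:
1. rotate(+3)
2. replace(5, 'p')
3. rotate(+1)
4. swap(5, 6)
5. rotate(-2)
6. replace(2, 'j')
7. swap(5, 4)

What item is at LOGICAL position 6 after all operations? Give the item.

After op 1 (rotate(+3)): offset=3, physical=[A,B,C,D,E,F,G], logical=[D,E,F,G,A,B,C]
After op 2 (replace(5, 'p')): offset=3, physical=[A,p,C,D,E,F,G], logical=[D,E,F,G,A,p,C]
After op 3 (rotate(+1)): offset=4, physical=[A,p,C,D,E,F,G], logical=[E,F,G,A,p,C,D]
After op 4 (swap(5, 6)): offset=4, physical=[A,p,D,C,E,F,G], logical=[E,F,G,A,p,D,C]
After op 5 (rotate(-2)): offset=2, physical=[A,p,D,C,E,F,G], logical=[D,C,E,F,G,A,p]
After op 6 (replace(2, 'j')): offset=2, physical=[A,p,D,C,j,F,G], logical=[D,C,j,F,G,A,p]
After op 7 (swap(5, 4)): offset=2, physical=[G,p,D,C,j,F,A], logical=[D,C,j,F,A,G,p]

Answer: p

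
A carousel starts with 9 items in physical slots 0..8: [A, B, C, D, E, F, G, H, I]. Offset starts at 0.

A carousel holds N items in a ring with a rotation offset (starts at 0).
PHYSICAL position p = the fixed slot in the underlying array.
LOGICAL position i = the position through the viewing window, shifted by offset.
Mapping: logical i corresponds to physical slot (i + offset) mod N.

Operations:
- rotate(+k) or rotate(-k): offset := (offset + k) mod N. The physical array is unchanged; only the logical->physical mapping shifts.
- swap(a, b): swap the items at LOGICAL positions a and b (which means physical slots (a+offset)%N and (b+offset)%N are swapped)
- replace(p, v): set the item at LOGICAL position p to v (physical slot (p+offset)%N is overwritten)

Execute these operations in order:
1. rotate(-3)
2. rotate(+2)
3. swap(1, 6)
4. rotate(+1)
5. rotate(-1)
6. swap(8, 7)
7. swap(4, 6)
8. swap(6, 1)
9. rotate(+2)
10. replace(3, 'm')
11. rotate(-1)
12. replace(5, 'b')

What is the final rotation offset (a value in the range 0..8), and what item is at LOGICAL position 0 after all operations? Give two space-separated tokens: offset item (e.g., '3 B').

After op 1 (rotate(-3)): offset=6, physical=[A,B,C,D,E,F,G,H,I], logical=[G,H,I,A,B,C,D,E,F]
After op 2 (rotate(+2)): offset=8, physical=[A,B,C,D,E,F,G,H,I], logical=[I,A,B,C,D,E,F,G,H]
After op 3 (swap(1, 6)): offset=8, physical=[F,B,C,D,E,A,G,H,I], logical=[I,F,B,C,D,E,A,G,H]
After op 4 (rotate(+1)): offset=0, physical=[F,B,C,D,E,A,G,H,I], logical=[F,B,C,D,E,A,G,H,I]
After op 5 (rotate(-1)): offset=8, physical=[F,B,C,D,E,A,G,H,I], logical=[I,F,B,C,D,E,A,G,H]
After op 6 (swap(8, 7)): offset=8, physical=[F,B,C,D,E,A,H,G,I], logical=[I,F,B,C,D,E,A,H,G]
After op 7 (swap(4, 6)): offset=8, physical=[F,B,C,A,E,D,H,G,I], logical=[I,F,B,C,A,E,D,H,G]
After op 8 (swap(6, 1)): offset=8, physical=[D,B,C,A,E,F,H,G,I], logical=[I,D,B,C,A,E,F,H,G]
After op 9 (rotate(+2)): offset=1, physical=[D,B,C,A,E,F,H,G,I], logical=[B,C,A,E,F,H,G,I,D]
After op 10 (replace(3, 'm')): offset=1, physical=[D,B,C,A,m,F,H,G,I], logical=[B,C,A,m,F,H,G,I,D]
After op 11 (rotate(-1)): offset=0, physical=[D,B,C,A,m,F,H,G,I], logical=[D,B,C,A,m,F,H,G,I]
After op 12 (replace(5, 'b')): offset=0, physical=[D,B,C,A,m,b,H,G,I], logical=[D,B,C,A,m,b,H,G,I]

Answer: 0 D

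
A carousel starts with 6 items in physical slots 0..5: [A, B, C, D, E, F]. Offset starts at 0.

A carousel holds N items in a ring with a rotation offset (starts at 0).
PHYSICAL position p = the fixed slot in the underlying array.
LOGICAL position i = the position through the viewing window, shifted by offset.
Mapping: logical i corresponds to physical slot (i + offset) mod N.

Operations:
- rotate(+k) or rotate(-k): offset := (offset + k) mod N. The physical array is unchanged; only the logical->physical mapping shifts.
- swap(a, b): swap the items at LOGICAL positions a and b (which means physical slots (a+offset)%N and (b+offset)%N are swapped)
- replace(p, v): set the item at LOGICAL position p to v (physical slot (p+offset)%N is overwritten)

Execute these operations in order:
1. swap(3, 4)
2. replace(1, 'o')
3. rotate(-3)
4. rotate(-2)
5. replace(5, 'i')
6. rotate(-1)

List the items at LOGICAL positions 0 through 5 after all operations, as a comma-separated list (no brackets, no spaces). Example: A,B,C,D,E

After op 1 (swap(3, 4)): offset=0, physical=[A,B,C,E,D,F], logical=[A,B,C,E,D,F]
After op 2 (replace(1, 'o')): offset=0, physical=[A,o,C,E,D,F], logical=[A,o,C,E,D,F]
After op 3 (rotate(-3)): offset=3, physical=[A,o,C,E,D,F], logical=[E,D,F,A,o,C]
After op 4 (rotate(-2)): offset=1, physical=[A,o,C,E,D,F], logical=[o,C,E,D,F,A]
After op 5 (replace(5, 'i')): offset=1, physical=[i,o,C,E,D,F], logical=[o,C,E,D,F,i]
After op 6 (rotate(-1)): offset=0, physical=[i,o,C,E,D,F], logical=[i,o,C,E,D,F]

Answer: i,o,C,E,D,F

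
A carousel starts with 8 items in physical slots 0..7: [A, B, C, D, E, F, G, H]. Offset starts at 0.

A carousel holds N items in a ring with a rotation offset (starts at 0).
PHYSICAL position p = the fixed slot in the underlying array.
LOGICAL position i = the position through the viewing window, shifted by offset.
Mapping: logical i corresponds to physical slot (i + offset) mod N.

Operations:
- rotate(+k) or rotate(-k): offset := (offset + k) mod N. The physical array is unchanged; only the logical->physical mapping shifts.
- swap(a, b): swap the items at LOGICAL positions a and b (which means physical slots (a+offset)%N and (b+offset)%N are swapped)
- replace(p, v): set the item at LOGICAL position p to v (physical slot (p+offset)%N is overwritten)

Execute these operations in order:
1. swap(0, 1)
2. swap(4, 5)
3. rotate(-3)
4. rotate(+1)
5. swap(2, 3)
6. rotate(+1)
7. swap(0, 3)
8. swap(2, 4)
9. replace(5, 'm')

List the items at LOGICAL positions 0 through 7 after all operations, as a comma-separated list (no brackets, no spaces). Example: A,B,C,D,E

After op 1 (swap(0, 1)): offset=0, physical=[B,A,C,D,E,F,G,H], logical=[B,A,C,D,E,F,G,H]
After op 2 (swap(4, 5)): offset=0, physical=[B,A,C,D,F,E,G,H], logical=[B,A,C,D,F,E,G,H]
After op 3 (rotate(-3)): offset=5, physical=[B,A,C,D,F,E,G,H], logical=[E,G,H,B,A,C,D,F]
After op 4 (rotate(+1)): offset=6, physical=[B,A,C,D,F,E,G,H], logical=[G,H,B,A,C,D,F,E]
After op 5 (swap(2, 3)): offset=6, physical=[A,B,C,D,F,E,G,H], logical=[G,H,A,B,C,D,F,E]
After op 6 (rotate(+1)): offset=7, physical=[A,B,C,D,F,E,G,H], logical=[H,A,B,C,D,F,E,G]
After op 7 (swap(0, 3)): offset=7, physical=[A,B,H,D,F,E,G,C], logical=[C,A,B,H,D,F,E,G]
After op 8 (swap(2, 4)): offset=7, physical=[A,D,H,B,F,E,G,C], logical=[C,A,D,H,B,F,E,G]
After op 9 (replace(5, 'm')): offset=7, physical=[A,D,H,B,m,E,G,C], logical=[C,A,D,H,B,m,E,G]

Answer: C,A,D,H,B,m,E,G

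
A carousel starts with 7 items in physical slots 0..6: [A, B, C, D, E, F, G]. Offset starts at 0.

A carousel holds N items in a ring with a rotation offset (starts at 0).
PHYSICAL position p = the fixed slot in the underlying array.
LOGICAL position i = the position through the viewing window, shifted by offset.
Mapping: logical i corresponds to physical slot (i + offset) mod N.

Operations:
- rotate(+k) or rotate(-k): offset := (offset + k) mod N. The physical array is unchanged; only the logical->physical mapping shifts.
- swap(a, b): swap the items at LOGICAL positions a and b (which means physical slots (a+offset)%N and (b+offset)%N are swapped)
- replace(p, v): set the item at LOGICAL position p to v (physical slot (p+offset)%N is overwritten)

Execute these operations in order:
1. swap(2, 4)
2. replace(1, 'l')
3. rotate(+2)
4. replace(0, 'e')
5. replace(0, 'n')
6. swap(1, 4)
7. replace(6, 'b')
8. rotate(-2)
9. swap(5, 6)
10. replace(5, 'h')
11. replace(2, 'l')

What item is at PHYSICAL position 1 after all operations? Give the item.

After op 1 (swap(2, 4)): offset=0, physical=[A,B,E,D,C,F,G], logical=[A,B,E,D,C,F,G]
After op 2 (replace(1, 'l')): offset=0, physical=[A,l,E,D,C,F,G], logical=[A,l,E,D,C,F,G]
After op 3 (rotate(+2)): offset=2, physical=[A,l,E,D,C,F,G], logical=[E,D,C,F,G,A,l]
After op 4 (replace(0, 'e')): offset=2, physical=[A,l,e,D,C,F,G], logical=[e,D,C,F,G,A,l]
After op 5 (replace(0, 'n')): offset=2, physical=[A,l,n,D,C,F,G], logical=[n,D,C,F,G,A,l]
After op 6 (swap(1, 4)): offset=2, physical=[A,l,n,G,C,F,D], logical=[n,G,C,F,D,A,l]
After op 7 (replace(6, 'b')): offset=2, physical=[A,b,n,G,C,F,D], logical=[n,G,C,F,D,A,b]
After op 8 (rotate(-2)): offset=0, physical=[A,b,n,G,C,F,D], logical=[A,b,n,G,C,F,D]
After op 9 (swap(5, 6)): offset=0, physical=[A,b,n,G,C,D,F], logical=[A,b,n,G,C,D,F]
After op 10 (replace(5, 'h')): offset=0, physical=[A,b,n,G,C,h,F], logical=[A,b,n,G,C,h,F]
After op 11 (replace(2, 'l')): offset=0, physical=[A,b,l,G,C,h,F], logical=[A,b,l,G,C,h,F]

Answer: b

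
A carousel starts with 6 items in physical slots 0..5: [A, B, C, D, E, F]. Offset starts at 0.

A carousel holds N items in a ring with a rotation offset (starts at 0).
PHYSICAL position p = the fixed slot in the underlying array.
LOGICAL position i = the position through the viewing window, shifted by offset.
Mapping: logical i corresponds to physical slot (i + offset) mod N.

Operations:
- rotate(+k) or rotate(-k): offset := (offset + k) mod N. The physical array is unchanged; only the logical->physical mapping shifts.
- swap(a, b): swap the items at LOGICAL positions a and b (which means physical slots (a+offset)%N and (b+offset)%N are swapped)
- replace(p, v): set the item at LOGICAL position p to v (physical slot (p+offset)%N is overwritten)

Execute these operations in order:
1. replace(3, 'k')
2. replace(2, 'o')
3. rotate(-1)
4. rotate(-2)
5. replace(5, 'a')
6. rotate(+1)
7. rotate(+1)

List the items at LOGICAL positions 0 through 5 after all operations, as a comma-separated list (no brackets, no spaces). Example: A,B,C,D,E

After op 1 (replace(3, 'k')): offset=0, physical=[A,B,C,k,E,F], logical=[A,B,C,k,E,F]
After op 2 (replace(2, 'o')): offset=0, physical=[A,B,o,k,E,F], logical=[A,B,o,k,E,F]
After op 3 (rotate(-1)): offset=5, physical=[A,B,o,k,E,F], logical=[F,A,B,o,k,E]
After op 4 (rotate(-2)): offset=3, physical=[A,B,o,k,E,F], logical=[k,E,F,A,B,o]
After op 5 (replace(5, 'a')): offset=3, physical=[A,B,a,k,E,F], logical=[k,E,F,A,B,a]
After op 6 (rotate(+1)): offset=4, physical=[A,B,a,k,E,F], logical=[E,F,A,B,a,k]
After op 7 (rotate(+1)): offset=5, physical=[A,B,a,k,E,F], logical=[F,A,B,a,k,E]

Answer: F,A,B,a,k,E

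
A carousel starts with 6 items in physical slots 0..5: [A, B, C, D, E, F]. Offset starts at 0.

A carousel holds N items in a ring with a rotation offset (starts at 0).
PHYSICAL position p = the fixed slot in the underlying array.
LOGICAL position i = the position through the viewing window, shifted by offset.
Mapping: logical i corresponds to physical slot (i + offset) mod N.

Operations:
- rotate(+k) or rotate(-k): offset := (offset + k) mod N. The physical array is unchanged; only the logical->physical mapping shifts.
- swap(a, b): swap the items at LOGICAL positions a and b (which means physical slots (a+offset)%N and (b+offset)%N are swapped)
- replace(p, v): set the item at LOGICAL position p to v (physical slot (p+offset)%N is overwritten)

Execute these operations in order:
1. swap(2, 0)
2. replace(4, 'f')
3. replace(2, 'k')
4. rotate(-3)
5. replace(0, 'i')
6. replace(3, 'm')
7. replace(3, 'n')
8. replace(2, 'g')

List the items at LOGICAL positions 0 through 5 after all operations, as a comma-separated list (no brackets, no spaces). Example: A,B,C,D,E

After op 1 (swap(2, 0)): offset=0, physical=[C,B,A,D,E,F], logical=[C,B,A,D,E,F]
After op 2 (replace(4, 'f')): offset=0, physical=[C,B,A,D,f,F], logical=[C,B,A,D,f,F]
After op 3 (replace(2, 'k')): offset=0, physical=[C,B,k,D,f,F], logical=[C,B,k,D,f,F]
After op 4 (rotate(-3)): offset=3, physical=[C,B,k,D,f,F], logical=[D,f,F,C,B,k]
After op 5 (replace(0, 'i')): offset=3, physical=[C,B,k,i,f,F], logical=[i,f,F,C,B,k]
After op 6 (replace(3, 'm')): offset=3, physical=[m,B,k,i,f,F], logical=[i,f,F,m,B,k]
After op 7 (replace(3, 'n')): offset=3, physical=[n,B,k,i,f,F], logical=[i,f,F,n,B,k]
After op 8 (replace(2, 'g')): offset=3, physical=[n,B,k,i,f,g], logical=[i,f,g,n,B,k]

Answer: i,f,g,n,B,k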